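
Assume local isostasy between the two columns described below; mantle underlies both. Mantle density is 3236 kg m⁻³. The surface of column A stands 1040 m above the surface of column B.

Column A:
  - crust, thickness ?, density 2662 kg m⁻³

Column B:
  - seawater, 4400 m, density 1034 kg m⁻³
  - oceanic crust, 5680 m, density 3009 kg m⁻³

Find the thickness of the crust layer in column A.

Take the compensation level at the base of the deeper column (depth z_c below the surface of column A) and equate Σ ρ_i t_i down to z_c; mantle fills any gap and the z_c terms cancel.
Column A: x×2662 + (z_c − 0 − x)×3236
Column B: 1040×0 + 4400×1034 + 5680×3009 + (z_c − 1040 − 10080)×3236
The z_c×3236 term appears on both sides and cancels. Collect the known terms of each column as K = Σ(ρt)_known − 3236 × (depth of known layers): K_A = 0 − 3236×0 = 0; K_B = 21640720 − 3236×(1040 + 10080) = −14343600.
Balance: K_A − x×(3236 − 2662) = K_B, so x = (K_A − K_B)/(3236 − 2662) = 14343600/574 = 25000 m.

25000 m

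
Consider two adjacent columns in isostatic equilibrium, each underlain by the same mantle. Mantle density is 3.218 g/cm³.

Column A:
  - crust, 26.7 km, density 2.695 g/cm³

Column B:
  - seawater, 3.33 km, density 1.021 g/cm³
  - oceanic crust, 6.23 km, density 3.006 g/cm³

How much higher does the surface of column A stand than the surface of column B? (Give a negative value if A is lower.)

1.66 km

For any compensation level in the mantle, the mantle terms cancel and isostasy reduces to e = (Σt_A − Σt_B) − (Σ(ρt)_A − Σ(ρt)_B) / ρ_m.
Σt_A = 26.7 km; Σt_B = 9.56 km; Σ(ρt)_A = 71.9565; Σ(ρt)_B = 22.12731 (in km·g/cm³).
e = (26.7 − 9.56) − (71.9565 − 22.12731) / 3.218 = 1.66 km.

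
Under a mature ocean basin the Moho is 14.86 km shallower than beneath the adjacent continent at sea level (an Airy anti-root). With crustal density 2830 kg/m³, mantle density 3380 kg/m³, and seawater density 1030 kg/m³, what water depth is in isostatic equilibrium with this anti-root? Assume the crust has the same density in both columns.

4.54 km

Replacing a thickness d of crust by seawater at the top must be balanced by replacing crust with mantle at the base: d (ρ_c − ρ_w) = a (ρ_m − ρ_c).
d = a (ρ_m − ρ_c)/(ρ_c − ρ_w) = 14.86 km × 550/1800 = 4.54 km.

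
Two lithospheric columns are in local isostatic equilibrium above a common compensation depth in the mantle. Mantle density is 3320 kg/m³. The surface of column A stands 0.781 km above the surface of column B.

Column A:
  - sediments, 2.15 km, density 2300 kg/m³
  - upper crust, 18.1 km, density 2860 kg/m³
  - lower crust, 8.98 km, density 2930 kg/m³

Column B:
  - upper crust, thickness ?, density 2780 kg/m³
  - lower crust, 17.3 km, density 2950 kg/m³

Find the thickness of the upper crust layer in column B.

Take the compensation level at the base of the deeper column (depth z_c below the surface of column A) and equate Σ ρ_i t_i down to z_c; mantle fills any gap and the z_c terms cancel.
Column A: 2.15×2300 + 18.1×2860 + 8.98×2930 + (z_c − 29.23)×3320
Column B: 0.781×0 + x×2780 + 17.3×2950 + (z_c − 0.781 − 17.3 − x)×3320
The z_c×3320 term appears on both sides and cancels. Collect the known terms of each column as K = Σ(ρt)_known − 3320 × (depth of known layers): K_A = 83022.4 − 3320×29.23 = −14021.2; K_B = 51035 − 3320×(0.781 + 17.3) = −8993.92.
Balance: K_A = K_B − x×(3320 − 2780), so x = (K_B − K_A)/(3320 − 2780) = 5027.28/540 = 9.31 km.

9.31 km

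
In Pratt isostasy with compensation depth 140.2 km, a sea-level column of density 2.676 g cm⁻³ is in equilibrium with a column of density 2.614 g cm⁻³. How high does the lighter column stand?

3.33 km

ρ_ref D = ρ (D + h) → h = D (ρ_ref − ρ)/ρ.
h = 140.2 km × (2.676 − 2.614)/2.614 = 3.33 km.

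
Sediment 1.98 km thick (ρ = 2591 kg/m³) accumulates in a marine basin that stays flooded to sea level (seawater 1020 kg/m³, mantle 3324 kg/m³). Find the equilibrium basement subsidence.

Submarine loading: the sediment displaces seawater, and the subsidence is in turn flooded, so s (ρ_m − ρ_w) = t (ρ_sed − ρ_w).
s = 1.98 km × (2591 − 1020) / (3324 − 1020) = 1.35 km.

1.35 km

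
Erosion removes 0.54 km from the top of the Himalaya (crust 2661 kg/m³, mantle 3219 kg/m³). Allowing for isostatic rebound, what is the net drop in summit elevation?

0.0936 km

Rebound u = e ρ_c/ρ_m = 0.54 km × 2661/3219 = 0.4464 km.
Net surface drop = e − u = 0.54 km − 0.4464 km = e (ρ_m − ρ_c)/ρ_m = 0.0936 km.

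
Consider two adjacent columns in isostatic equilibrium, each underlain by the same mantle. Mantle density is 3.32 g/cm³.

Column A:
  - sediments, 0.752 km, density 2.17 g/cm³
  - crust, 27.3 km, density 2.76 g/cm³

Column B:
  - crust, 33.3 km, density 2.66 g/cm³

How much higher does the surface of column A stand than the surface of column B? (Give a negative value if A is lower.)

−1.75 km

For any compensation level in the mantle, the mantle terms cancel and isostasy reduces to e = (Σt_A − Σt_B) − (Σ(ρt)_A − Σ(ρt)_B) / ρ_m.
Σt_A = 28.052 km; Σt_B = 33.3 km; Σ(ρt)_A = 76.97984; Σ(ρt)_B = 88.578 (in km·g/cm³).
e = (28.052 − 33.3) − (76.97984 − 88.578) / 3.32 = −1.75 km.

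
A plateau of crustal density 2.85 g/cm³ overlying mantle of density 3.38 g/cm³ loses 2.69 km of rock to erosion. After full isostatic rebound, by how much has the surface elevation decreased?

Rebound u = e ρ_c/ρ_m = 2.69 km × 2.85/3.38 = 2.268 km.
Net surface drop = e − u = 2.69 km − 2.268 km = e (ρ_m − ρ_c)/ρ_m = 0.422 km.

0.422 km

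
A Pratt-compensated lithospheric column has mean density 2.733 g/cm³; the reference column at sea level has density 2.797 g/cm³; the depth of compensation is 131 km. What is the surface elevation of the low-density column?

ρ_ref D = ρ (D + h) → h = D (ρ_ref − ρ)/ρ.
h = 131 km × (2.797 − 2.733)/2.733 = 3.07 km.

3.07 km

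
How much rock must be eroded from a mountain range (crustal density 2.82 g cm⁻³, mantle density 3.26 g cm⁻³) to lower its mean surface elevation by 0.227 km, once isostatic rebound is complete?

1.68 km

Net drop Δ = e − u = e − e ρ_c/ρ_m = e (ρ_m − ρ_c)/ρ_m.
e = Δ ρ_m/(ρ_m − ρ_c) = 0.227 km × 3.26/0.44 = 1.68 km.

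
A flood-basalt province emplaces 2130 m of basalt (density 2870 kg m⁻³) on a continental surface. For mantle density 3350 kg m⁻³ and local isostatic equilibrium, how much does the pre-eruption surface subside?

1820 m

Subaerial loading: s = t ρ_load / ρ_m.
s = 2130 m × 2870/3350 = 1820 m.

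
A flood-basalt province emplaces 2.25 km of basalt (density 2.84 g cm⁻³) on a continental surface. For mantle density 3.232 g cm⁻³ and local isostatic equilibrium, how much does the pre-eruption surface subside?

Subaerial loading: s = t ρ_load / ρ_m.
s = 2.25 km × 2.84/3.232 = 1.98 km.

1.98 km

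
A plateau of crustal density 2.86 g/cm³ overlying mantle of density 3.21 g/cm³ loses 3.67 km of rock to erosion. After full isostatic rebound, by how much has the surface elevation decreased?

0.4 km

Rebound u = e ρ_c/ρ_m = 3.67 km × 2.86/3.21 = 3.27 km.
Net surface drop = e − u = 3.67 km − 3.27 km = e (ρ_m − ρ_c)/ρ_m = 0.4 km.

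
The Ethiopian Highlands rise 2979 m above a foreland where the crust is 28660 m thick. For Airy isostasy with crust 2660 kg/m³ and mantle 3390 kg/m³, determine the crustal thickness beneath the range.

42500 m

Root depth r = h ρ_c / (ρ_m − ρ_c) = 2979 m × 2660 / 730 = 10850 m.
Total thickness = T + h + r = 28660 m + 2979 m + 10850 m = 42500 m.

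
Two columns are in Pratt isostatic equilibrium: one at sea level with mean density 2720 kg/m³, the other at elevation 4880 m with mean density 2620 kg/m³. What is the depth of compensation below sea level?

ρ_ref D = ρ (D + h) → D (ρ_ref − ρ) = ρ h.
D = ρ h/(ρ_ref − ρ) = 2620 × 4880 m/(2720 − 2620) = 128000 m.

128000 m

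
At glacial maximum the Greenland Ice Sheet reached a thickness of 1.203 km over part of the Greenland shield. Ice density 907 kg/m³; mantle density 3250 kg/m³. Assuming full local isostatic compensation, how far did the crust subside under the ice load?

Isostatic balance requires: the ice load ρ_ice t is balanced by mantle displaced below, ρ_m s.
s = t ρ_ice / ρ_m = 1.203 km × 907/3250 = 0.336 km.

0.336 km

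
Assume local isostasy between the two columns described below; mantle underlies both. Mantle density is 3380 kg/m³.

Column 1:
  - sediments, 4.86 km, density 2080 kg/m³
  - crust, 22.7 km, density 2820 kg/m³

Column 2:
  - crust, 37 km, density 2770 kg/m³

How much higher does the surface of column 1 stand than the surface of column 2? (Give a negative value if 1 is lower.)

For any compensation level in the mantle, the mantle terms cancel and isostasy reduces to e = (Σt_1 − Σt_2) − (Σ(ρt)_1 − Σ(ρt)_2) / ρ_m.
Σt_1 = 27.56 km; Σt_2 = 37 km; Σ(ρt)_1 = 74122.8; Σ(ρt)_2 = 102490 (in km·kg/m³).
e = (27.56 − 37) − (74122.8 − 102490) / 3380 = −1.05 km.

−1.05 km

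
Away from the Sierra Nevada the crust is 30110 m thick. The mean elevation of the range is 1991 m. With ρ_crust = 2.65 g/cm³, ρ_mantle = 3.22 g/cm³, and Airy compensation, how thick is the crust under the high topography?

41400 m

Root depth r = h ρ_c / (ρ_m − ρ_c) = 1991 m × 2.65 / 0.57 = 9256 m.
Total thickness = T + h + r = 30110 m + 1991 m + 9256 m = 41400 m.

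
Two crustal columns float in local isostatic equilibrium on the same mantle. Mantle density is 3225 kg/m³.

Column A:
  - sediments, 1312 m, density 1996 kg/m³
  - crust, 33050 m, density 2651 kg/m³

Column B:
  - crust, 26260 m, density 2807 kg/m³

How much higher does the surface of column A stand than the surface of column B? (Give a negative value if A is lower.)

For any compensation level in the mantle, the mantle terms cancel and isostasy reduces to e = (Σt_A − Σt_B) − (Σ(ρt)_A − Σ(ρt)_B) / ρ_m.
Σt_A = 34362 m; Σt_B = 26260 m; Σ(ρt)_A = 90234302; Σ(ρt)_B = 73711820 (in m·kg/m³).
e = (34362 − 26260) − (90234302 − 73711820) / 3225 = 2980 m.

2980 m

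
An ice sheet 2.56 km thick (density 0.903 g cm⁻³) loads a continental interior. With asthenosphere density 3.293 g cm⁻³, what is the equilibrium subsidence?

0.702 km

Balancing pressure at the compensation depth: the ice load ρ_ice t is balanced by mantle displaced below, ρ_m s.
s = t ρ_ice / ρ_m = 2.56 km × 0.903/3.293 = 0.702 km.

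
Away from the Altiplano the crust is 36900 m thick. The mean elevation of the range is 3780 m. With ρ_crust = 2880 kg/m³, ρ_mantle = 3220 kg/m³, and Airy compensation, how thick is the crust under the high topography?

72700 m

Root depth r = h ρ_c / (ρ_m − ρ_c) = 3780 m × 2880 / 340 = 32020 m.
Total thickness = T + h + r = 36900 m + 3780 m + 32020 m = 72700 m.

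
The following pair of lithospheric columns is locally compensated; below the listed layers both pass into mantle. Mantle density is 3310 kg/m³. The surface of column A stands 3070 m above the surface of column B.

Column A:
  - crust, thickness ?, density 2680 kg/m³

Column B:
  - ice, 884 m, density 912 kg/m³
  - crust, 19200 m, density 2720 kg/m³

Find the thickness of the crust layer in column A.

Take the compensation level at the base of the deeper column (depth z_c below the surface of column A) and equate Σ ρ_i t_i down to z_c; mantle fills any gap and the z_c terms cancel.
Column A: x×2680 + (z_c − 0 − x)×3310
Column B: 3070×0 + 884×912 + 19200×2720 + (z_c − 3070 − 20084)×3310
The z_c×3310 term appears on both sides and cancels. Collect the known terms of each column as K = Σ(ρt)_known − 3310 × (depth of known layers): K_A = 0 − 3310×0 = 0; K_B = 53030208 − 3310×(3070 + 20084) = −23609532.
Balance: K_A − x×(3310 − 2680) = K_B, so x = (K_A − K_B)/(3310 − 2680) = 23609500/630 = 37500 m.

37500 m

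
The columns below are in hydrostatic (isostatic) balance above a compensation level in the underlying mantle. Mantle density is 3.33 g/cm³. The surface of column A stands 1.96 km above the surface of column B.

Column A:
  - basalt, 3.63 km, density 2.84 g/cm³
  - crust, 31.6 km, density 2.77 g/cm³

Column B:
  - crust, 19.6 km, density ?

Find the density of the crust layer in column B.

2.67 g/cm³

Take the compensation level at the base of the deeper column (depth z_c below the surface of column A) and equate Σ ρ_i t_i down to z_c; mantle fills any gap and the z_c terms cancel.
Column A: 3.63×2.84 + 31.6×2.77 + (z_c − 35.23)×3.33
Column B: 1.96×0 + 19.6×ρ + (z_c − 1.96 − 19.6)×3.33
The z_c×3.33 term appears on both sides and cancels. Collect the known terms of each column as K = Σ(ρt)_known − 3.33 × (depth of known layers): K_A = 97.8412 − 3.33×35.23 = −19.4747; K_B = 0 − 3.33×(1.96 + 19.6) = −71.7948.
Balance: K_A = K_B + 19.6×ρ, so ρ = (K_A − K_B)/19.6 = 52.3201/19.6 = 2.67 g/cm³.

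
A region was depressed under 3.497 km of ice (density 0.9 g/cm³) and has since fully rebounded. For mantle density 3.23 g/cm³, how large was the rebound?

0.974 km

Removing the load lets mantle flow back in; uplift u satisfies ρ_ice t = ρ_m u.
u = t ρ_ice/ρ_m = 3.497 km × 0.9/3.23 = 0.974 km.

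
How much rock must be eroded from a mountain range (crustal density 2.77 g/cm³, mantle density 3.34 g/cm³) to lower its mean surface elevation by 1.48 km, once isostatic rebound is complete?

8.67 km

Net drop Δ = e − u = e − e ρ_c/ρ_m = e (ρ_m − ρ_c)/ρ_m.
e = Δ ρ_m/(ρ_m − ρ_c) = 1.48 km × 3.34/0.57 = 8.67 km.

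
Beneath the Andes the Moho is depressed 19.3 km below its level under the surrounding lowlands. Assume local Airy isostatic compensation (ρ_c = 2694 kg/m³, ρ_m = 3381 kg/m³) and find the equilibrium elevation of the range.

Isostatic balance requires: ρ_c h = (ρ_m − ρ_c) r.
h = r (ρ_m − ρ_c) / ρ_c = 19.3 km × (3381 − 2694) / 2694 = 4.92 km.

4.92 km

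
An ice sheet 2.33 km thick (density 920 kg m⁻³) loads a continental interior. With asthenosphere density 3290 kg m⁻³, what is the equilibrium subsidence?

Balancing pressure at the compensation depth: the ice load ρ_ice t is balanced by mantle displaced below, ρ_m s.
s = t ρ_ice / ρ_m = 2.33 km × 920/3290 = 0.652 km.

0.652 km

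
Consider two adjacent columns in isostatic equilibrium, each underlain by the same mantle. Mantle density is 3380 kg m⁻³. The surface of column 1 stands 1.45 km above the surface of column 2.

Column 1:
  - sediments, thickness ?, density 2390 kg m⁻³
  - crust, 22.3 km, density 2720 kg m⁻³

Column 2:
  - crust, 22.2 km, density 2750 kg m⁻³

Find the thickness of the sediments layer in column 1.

4.21 km

Take the compensation level at the base of the deeper column (depth z_c below the surface of column 1) and equate Σ ρ_i t_i down to z_c; mantle fills any gap and the z_c terms cancel.
Column 1: x×2390 + 22.3×2720 + (z_c − 22.3 − x)×3380
Column 2: 1.45×0 + 22.2×2750 + (z_c − 1.45 − 22.2)×3380
The z_c×3380 term appears on both sides and cancels. Collect the known terms of each column as K = Σ(ρt)_known − 3380 × (depth of known layers): K_1 = 60656 − 3380×22.3 = −14718; K_2 = 61050 − 3380×(1.45 + 22.2) = −18887.
Balance: K_1 − x×(3380 − 2390) = K_2, so x = (K_1 − K_2)/(3380 − 2390) = 4169/990 = 4.21 km.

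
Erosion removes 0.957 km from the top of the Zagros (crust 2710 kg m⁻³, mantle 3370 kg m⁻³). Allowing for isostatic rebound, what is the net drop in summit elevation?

0.187 km

Rebound u = e ρ_c/ρ_m = 0.957 km × 2710/3370 = 0.7696 km.
Net surface drop = e − u = 0.957 km − 0.7696 km = e (ρ_m − ρ_c)/ρ_m = 0.187 km.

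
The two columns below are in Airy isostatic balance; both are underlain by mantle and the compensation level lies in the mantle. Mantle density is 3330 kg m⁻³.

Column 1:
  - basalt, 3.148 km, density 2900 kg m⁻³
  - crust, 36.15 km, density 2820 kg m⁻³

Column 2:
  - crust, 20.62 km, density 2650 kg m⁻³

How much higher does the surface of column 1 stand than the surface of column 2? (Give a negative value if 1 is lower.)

For any compensation level in the mantle, the mantle terms cancel and isostasy reduces to e = (Σt_1 − Σt_2) − (Σ(ρt)_1 − Σ(ρt)_2) / ρ_m.
Σt_1 = 39.298 km; Σt_2 = 20.62 km; Σ(ρt)_1 = 111072.2; Σ(ρt)_2 = 54643 (in km·kg m⁻³).
e = (39.298 − 20.62) − (111072.2 − 54643) / 3330 = 1.73 km.

1.73 km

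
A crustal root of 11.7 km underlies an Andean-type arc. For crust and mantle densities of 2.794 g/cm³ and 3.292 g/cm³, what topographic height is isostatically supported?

In Airy isostatic equilibrium: ρ_c h = (ρ_m − ρ_c) r.
h = r (ρ_m − ρ_c) / ρ_c = 11.7 km × (3.292 − 2.794) / 2.794 = 2.09 km.

2.09 km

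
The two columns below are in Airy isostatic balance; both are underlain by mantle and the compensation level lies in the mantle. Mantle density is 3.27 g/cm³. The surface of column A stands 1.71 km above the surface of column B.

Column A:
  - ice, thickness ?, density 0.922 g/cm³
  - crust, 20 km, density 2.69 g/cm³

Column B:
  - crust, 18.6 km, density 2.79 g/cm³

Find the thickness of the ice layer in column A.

Take the compensation level at the base of the deeper column (depth z_c below the surface of column A) and equate Σ ρ_i t_i down to z_c; mantle fills any gap and the z_c terms cancel.
Column A: x×0.922 + 20×2.69 + (z_c − 20 − x)×3.27
Column B: 1.71×0 + 18.6×2.79 + (z_c − 1.71 − 18.6)×3.27
The z_c×3.27 term appears on both sides and cancels. Collect the known terms of each column as K = Σ(ρt)_known − 3.27 × (depth of known layers): K_A = 53.8 − 3.27×20 = −11.6; K_B = 51.894 − 3.27×(1.71 + 18.6) = −14.5197.
Balance: K_A − x×(3.27 − 0.922) = K_B, so x = (K_A − K_B)/(3.27 − 0.922) = 2.9197/2.348 = 1.24 km.

1.24 km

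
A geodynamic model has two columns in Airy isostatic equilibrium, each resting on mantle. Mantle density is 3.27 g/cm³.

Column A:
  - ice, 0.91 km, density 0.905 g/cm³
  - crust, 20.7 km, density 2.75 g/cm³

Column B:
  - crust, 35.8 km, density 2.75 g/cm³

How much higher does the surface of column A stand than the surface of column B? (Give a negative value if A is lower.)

−1.74 km

For any compensation level in the mantle, the mantle terms cancel and isostasy reduces to e = (Σt_A − Σt_B) − (Σ(ρt)_A − Σ(ρt)_B) / ρ_m.
Σt_A = 21.61 km; Σt_B = 35.8 km; Σ(ρt)_A = 57.74855; Σ(ρt)_B = 98.45 (in km·g/cm³).
e = (21.61 − 35.8) − (57.74855 − 98.45) / 3.27 = −1.74 km.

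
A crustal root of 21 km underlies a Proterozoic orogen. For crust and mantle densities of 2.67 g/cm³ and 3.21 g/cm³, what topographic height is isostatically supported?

4.25 km

For local isostatic compensation: ρ_c h = (ρ_m − ρ_c) r.
h = r (ρ_m − ρ_c) / ρ_c = 21 km × (3.21 − 2.67) / 2.67 = 4.25 km.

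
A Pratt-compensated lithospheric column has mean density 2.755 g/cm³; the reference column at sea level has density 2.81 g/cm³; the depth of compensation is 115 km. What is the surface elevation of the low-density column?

2.3 km

ρ_ref D = ρ (D + h) → h = D (ρ_ref − ρ)/ρ.
h = 115 km × (2.81 − 2.755)/2.755 = 2.3 km.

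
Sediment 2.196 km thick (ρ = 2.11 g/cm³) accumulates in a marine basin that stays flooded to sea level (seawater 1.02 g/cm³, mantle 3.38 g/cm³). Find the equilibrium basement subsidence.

Submarine loading: the sediment displaces seawater, and the subsidence is in turn flooded, so s (ρ_m − ρ_w) = t (ρ_sed − ρ_w).
s = 2.196 km × (2.11 − 1.02) / (3.38 − 1.02) = 1.01 km.

1.01 km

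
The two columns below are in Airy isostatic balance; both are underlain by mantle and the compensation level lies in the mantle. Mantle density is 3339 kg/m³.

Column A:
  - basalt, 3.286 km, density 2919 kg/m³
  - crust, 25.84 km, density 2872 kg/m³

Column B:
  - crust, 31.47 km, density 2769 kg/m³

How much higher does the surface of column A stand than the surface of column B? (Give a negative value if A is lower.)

−1.34 km

For any compensation level in the mantle, the mantle terms cancel and isostasy reduces to e = (Σt_A − Σt_B) − (Σ(ρt)_A − Σ(ρt)_B) / ρ_m.
Σt_A = 29.126 km; Σt_B = 31.47 km; Σ(ρt)_A = 83804.314; Σ(ρt)_B = 87140.43 (in km·kg/m³).
e = (29.126 − 31.47) − (83804.314 − 87140.43) / 3339 = −1.34 km.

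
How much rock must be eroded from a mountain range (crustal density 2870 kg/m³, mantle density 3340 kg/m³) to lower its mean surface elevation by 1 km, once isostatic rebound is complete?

Net drop Δ = e − u = e − e ρ_c/ρ_m = e (ρ_m − ρ_c)/ρ_m.
e = Δ ρ_m/(ρ_m − ρ_c) = 1 km × 3340/470 = 7.11 km.

7.11 km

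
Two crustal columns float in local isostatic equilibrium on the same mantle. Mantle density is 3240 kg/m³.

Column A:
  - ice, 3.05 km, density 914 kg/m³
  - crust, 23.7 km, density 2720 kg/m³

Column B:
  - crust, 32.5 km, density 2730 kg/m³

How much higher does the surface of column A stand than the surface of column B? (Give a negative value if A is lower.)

0.878 km

For any compensation level in the mantle, the mantle terms cancel and isostasy reduces to e = (Σt_A − Σt_B) − (Σ(ρt)_A − Σ(ρt)_B) / ρ_m.
Σt_A = 26.75 km; Σt_B = 32.5 km; Σ(ρt)_A = 67251.7; Σ(ρt)_B = 88725 (in km·kg/m³).
e = (26.75 − 32.5) − (67251.7 − 88725) / 3240 = 0.878 km.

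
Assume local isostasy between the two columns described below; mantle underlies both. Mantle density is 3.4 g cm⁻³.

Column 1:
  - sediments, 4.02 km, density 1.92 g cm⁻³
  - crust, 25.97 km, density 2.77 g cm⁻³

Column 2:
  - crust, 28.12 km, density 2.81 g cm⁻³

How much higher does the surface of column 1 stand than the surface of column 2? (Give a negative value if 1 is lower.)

1.68 km

For any compensation level in the mantle, the mantle terms cancel and isostasy reduces to e = (Σt_1 − Σt_2) − (Σ(ρt)_1 − Σ(ρt)_2) / ρ_m.
Σt_1 = 29.99 km; Σt_2 = 28.12 km; Σ(ρt)_1 = 79.6553; Σ(ρt)_2 = 79.0172 (in km·g cm⁻³).
e = (29.99 − 28.12) − (79.6553 − 79.0172) / 3.4 = 1.68 km.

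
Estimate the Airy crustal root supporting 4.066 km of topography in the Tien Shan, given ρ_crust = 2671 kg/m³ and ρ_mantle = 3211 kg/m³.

20.1 km

In Airy isostatic equilibrium: the weight of the topography is balanced by the buoyancy of the root, ρ_c h = (ρ_m − ρ_c) r.
r = h · ρ_c / (ρ_m − ρ_c) = 4.066 km × 2671 / (3211 − 2671) = 20.1 km.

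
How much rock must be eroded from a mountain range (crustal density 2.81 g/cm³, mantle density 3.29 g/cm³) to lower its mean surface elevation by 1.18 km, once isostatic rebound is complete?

Net drop Δ = e − u = e − e ρ_c/ρ_m = e (ρ_m − ρ_c)/ρ_m.
e = Δ ρ_m/(ρ_m − ρ_c) = 1.18 km × 3.29/0.48 = 8.09 km.

8.09 km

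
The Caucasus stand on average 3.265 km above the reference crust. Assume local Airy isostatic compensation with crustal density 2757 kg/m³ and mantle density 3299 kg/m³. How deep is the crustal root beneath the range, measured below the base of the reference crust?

In Airy isostatic equilibrium: the weight of the topography is balanced by the buoyancy of the root, ρ_c h = (ρ_m − ρ_c) r.
r = h · ρ_c / (ρ_m − ρ_c) = 3.265 km × 2757 / (3299 − 2757) = 16.6 km.

16.6 km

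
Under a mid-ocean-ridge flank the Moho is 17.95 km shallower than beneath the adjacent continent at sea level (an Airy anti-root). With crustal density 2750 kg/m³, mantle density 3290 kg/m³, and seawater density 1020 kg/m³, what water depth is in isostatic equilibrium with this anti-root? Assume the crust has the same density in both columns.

5.6 km

Replacing a thickness d of crust by seawater at the top must be balanced by replacing crust with mantle at the base: d (ρ_c − ρ_w) = a (ρ_m − ρ_c).
d = a (ρ_m − ρ_c)/(ρ_c − ρ_w) = 17.95 km × 540/1730 = 5.6 km.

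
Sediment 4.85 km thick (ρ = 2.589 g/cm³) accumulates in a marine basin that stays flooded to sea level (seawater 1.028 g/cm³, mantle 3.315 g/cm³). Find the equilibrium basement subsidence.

3.31 km

Submarine loading: the sediment displaces seawater, and the subsidence is in turn flooded, so s (ρ_m − ρ_w) = t (ρ_sed − ρ_w).
s = 4.85 km × (2.589 − 1.028) / (3.315 − 1.028) = 3.31 km.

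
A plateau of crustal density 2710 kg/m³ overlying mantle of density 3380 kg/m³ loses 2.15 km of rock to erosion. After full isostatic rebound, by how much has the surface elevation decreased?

Rebound u = e ρ_c/ρ_m = 2.15 km × 2710/3380 = 1.724 km.
Net surface drop = e − u = 2.15 km − 1.724 km = e (ρ_m − ρ_c)/ρ_m = 0.426 km.

0.426 km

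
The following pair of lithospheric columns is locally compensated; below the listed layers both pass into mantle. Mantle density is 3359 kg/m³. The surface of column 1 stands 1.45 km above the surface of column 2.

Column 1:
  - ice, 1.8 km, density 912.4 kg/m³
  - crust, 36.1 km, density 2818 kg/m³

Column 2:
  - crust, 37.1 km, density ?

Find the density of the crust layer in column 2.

2850 kg/m³

Take the compensation level at the base of the deeper column (depth z_c below the surface of column 1) and equate Σ ρ_i t_i down to z_c; mantle fills any gap and the z_c terms cancel.
Column 1: 1.8×912.4 + 36.1×2818 + (z_c − 37.9)×3359
Column 2: 1.45×0 + 37.1×ρ + (z_c − 1.45 − 37.1)×3359
The z_c×3359 term appears on both sides and cancels. Collect the known terms of each column as K = Σ(ρt)_known − 3359 × (depth of known layers): K_1 = 103372.12 − 3359×37.9 = −23933.98; K_2 = 0 − 3359×(1.45 + 37.1) = −129489.45.
Balance: K_1 = K_2 + 37.1×ρ, so ρ = (K_1 − K_2)/37.1 = 105555/37.1 = 2850 kg/m³.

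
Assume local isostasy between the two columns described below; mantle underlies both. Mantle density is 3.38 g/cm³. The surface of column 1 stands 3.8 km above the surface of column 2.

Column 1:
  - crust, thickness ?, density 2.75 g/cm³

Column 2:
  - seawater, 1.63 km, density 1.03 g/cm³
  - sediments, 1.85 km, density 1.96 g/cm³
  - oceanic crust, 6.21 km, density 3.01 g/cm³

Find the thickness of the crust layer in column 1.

34.3 km

Take the compensation level at the base of the deeper column (depth z_c below the surface of column 1) and equate Σ ρ_i t_i down to z_c; mantle fills any gap and the z_c terms cancel.
Column 1: x×2.75 + (z_c − 0 − x)×3.38
Column 2: 3.8×0 + 1.63×1.03 + 1.85×1.96 + 6.21×3.01 + (z_c − 3.8 − 9.69)×3.38
The z_c×3.38 term appears on both sides and cancels. Collect the known terms of each column as K = Σ(ρt)_known − 3.38 × (depth of known layers): K_1 = 0 − 3.38×0 = 0; K_2 = 23.997 − 3.38×(3.8 + 9.69) = −21.5992.
Balance: K_1 − x×(3.38 − 2.75) = K_2, so x = (K_1 − K_2)/(3.38 − 2.75) = 21.5992/0.63 = 34.3 km.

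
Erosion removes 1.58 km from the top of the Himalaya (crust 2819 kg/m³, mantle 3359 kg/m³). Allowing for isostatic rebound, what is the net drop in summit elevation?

Rebound u = e ρ_c/ρ_m = 1.58 km × 2819/3359 = 1.326 km.
Net surface drop = e − u = 1.58 km − 1.326 km = e (ρ_m − ρ_c)/ρ_m = 0.254 km.

0.254 km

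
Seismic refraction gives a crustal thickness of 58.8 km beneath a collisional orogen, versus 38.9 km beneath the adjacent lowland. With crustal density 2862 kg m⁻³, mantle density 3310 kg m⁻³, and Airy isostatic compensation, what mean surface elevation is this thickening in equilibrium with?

2.69 km

Excess crust Δ = 58.8 km − 38.9 km = 19.9 km, split between elevation h and root r with h + r = Δ.
Airy balance ρ_c h = (ρ_m − ρ_c) r gives r = h ρ_c/(ρ_m − ρ_c), so h (1 + ρ_c/(ρ_m − ρ_c)) = Δ, i.e. h = Δ (ρ_m − ρ_c)/ρ_m.
h = 19.9 km × 448/3310 = 2.69 km.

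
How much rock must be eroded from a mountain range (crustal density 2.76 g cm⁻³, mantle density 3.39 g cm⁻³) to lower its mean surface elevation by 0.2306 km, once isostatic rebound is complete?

1.24 km

Net drop Δ = e − u = e − e ρ_c/ρ_m = e (ρ_m − ρ_c)/ρ_m.
e = Δ ρ_m/(ρ_m − ρ_c) = 0.2306 km × 3.39/0.63 = 1.24 km.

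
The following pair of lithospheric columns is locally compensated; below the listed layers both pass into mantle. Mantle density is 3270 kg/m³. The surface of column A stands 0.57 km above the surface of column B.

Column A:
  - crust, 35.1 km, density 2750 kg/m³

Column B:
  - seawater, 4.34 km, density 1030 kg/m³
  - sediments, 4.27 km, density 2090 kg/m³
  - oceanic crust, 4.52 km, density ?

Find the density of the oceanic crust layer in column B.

Take the compensation level at the base of the deeper column (depth z_c below the surface of column A) and equate Σ ρ_i t_i down to z_c; mantle fills any gap and the z_c terms cancel.
Column A: 35.1×2750 + (z_c − 35.1)×3270
Column B: 0.57×0 + 4.34×1030 + 4.27×2090 + 4.52×ρ + (z_c − 0.57 − 13.13)×3270
The z_c×3270 term appears on both sides and cancels. Collect the known terms of each column as K = Σ(ρt)_known − 3270 × (depth of known layers): K_A = 96525 − 3270×35.1 = −18252; K_B = 13394.5 − 3270×(0.57 + 13.13) = −31404.5.
Balance: K_A = K_B + 4.52×ρ, so ρ = (K_A − K_B)/4.52 = 13152.5/4.52 = 2910 kg/m³.

2910 kg/m³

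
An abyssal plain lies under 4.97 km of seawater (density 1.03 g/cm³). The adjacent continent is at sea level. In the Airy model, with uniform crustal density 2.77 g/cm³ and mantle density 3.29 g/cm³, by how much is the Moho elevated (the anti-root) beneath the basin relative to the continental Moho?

16.6 km

For local isostatic compensation: replacing crust with seawater at the top is compensated by replacing crust with mantle at the base: d (ρ_c − ρ_w) = a (ρ_m − ρ_c).
a = d (ρ_c − ρ_w)/(ρ_m − ρ_c) = 4.97 km × 1.74/0.52 = 16.6 km.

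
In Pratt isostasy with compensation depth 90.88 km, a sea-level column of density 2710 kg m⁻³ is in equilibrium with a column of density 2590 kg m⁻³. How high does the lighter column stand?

ρ_ref D = ρ (D + h) → h = D (ρ_ref − ρ)/ρ.
h = 90.88 km × (2710 − 2590)/2590 = 4.21 km.

4.21 km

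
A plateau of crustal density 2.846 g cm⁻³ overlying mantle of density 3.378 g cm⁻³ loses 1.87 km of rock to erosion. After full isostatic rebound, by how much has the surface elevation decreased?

0.295 km

Rebound u = e ρ_c/ρ_m = 1.87 km × 2.846/3.378 = 1.575 km.
Net surface drop = e − u = 1.87 km − 1.575 km = e (ρ_m − ρ_c)/ρ_m = 0.295 km.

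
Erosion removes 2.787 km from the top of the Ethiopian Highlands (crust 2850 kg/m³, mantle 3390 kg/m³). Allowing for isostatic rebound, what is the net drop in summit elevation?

Rebound u = e ρ_c/ρ_m = 2.787 km × 2850/3390 = 2.343 km.
Net surface drop = e − u = 2.787 km − 2.343 km = e (ρ_m − ρ_c)/ρ_m = 0.444 km.

0.444 km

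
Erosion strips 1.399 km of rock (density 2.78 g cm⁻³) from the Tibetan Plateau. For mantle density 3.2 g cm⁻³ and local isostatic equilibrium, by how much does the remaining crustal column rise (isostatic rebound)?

Unloading: uplift u = e ρ_c/ρ_m = 1.399 km × 2.78/3.2 = 1.22 km.

1.22 km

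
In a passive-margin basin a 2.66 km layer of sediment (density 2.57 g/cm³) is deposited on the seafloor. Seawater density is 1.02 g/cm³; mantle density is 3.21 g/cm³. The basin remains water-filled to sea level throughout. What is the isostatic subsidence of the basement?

Submarine loading: the sediment displaces seawater, and the subsidence is in turn flooded, so s (ρ_m − ρ_w) = t (ρ_sed − ρ_w).
s = 2.66 km × (2.57 − 1.02) / (3.21 − 1.02) = 1.88 km.

1.88 km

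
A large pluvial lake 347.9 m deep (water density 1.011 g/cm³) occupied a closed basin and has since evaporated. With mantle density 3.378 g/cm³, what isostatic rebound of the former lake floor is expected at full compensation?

104 m

u = d ρ_w/ρ_m = 347.9 m × 1.011/3.378 = 104 m.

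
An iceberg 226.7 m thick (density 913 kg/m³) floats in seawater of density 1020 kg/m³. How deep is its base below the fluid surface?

203 m

Draft d = t ρ_obj/ρ_fluid = 226.7 m × 913/1020 = 203 m.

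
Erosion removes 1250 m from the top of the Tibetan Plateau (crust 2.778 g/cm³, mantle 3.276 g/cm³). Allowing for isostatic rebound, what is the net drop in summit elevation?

190 m

Rebound u = e ρ_c/ρ_m = 1250 m × 2.778/3.276 = 1060 m.
Net surface drop = e − u = 1250 m − 1060 m = e (ρ_m − ρ_c)/ρ_m = 190 m.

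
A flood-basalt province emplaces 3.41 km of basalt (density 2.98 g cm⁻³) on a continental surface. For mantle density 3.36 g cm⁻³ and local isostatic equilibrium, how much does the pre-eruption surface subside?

3.02 km

Subaerial loading: s = t ρ_load / ρ_m.
s = 3.41 km × 2.98/3.36 = 3.02 km.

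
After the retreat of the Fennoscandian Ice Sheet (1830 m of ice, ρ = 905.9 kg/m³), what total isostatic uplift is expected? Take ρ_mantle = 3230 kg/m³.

Removing the load lets mantle flow back in; uplift u satisfies ρ_ice t = ρ_m u.
u = t ρ_ice/ρ_m = 1830 m × 905.9/3230 = 513 m.

513 m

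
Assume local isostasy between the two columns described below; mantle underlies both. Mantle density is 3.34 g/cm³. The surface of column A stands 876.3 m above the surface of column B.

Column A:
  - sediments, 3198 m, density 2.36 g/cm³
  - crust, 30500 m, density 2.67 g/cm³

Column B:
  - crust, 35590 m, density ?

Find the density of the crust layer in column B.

2.76 g/cm³

Take the compensation level at the base of the deeper column (depth z_c below the surface of column A) and equate Σ ρ_i t_i down to z_c; mantle fills any gap and the z_c terms cancel.
Column A: 3198×2.36 + 30500×2.67 + (z_c − 33698)×3.34
Column B: 876.3×0 + 35590×ρ + (z_c − 876.3 − 35590)×3.34
The z_c×3.34 term appears on both sides and cancels. Collect the known terms of each column as K = Σ(ρt)_known − 3.34 × (depth of known layers): K_A = 88982.28 − 3.34×33698 = −23569.04; K_B = 0 − 3.34×(876.3 + 35590) = −121797.442.
Balance: K_A = K_B + 35590×ρ, so ρ = (K_A − K_B)/35590 = 98228.4/35590 = 2.76 g/cm³.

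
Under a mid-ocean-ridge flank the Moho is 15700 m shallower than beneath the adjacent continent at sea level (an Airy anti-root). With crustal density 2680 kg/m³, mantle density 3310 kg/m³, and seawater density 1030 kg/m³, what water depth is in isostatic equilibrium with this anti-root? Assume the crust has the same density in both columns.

5990 m

Replacing a thickness d of crust by seawater at the top must be balanced by replacing crust with mantle at the base: d (ρ_c − ρ_w) = a (ρ_m − ρ_c).
d = a (ρ_m − ρ_c)/(ρ_c − ρ_w) = 15700 m × 630/1650 = 5990 m.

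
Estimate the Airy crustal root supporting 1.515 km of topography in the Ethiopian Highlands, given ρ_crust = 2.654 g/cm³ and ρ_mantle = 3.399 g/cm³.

By Archimedes' principle applied to the lithosphere: the weight of the topography is balanced by the buoyancy of the root, ρ_c h = (ρ_m − ρ_c) r.
r = h · ρ_c / (ρ_m − ρ_c) = 1.515 km × 2.654 / (3.399 − 2.654) = 5.4 km.

5.4 km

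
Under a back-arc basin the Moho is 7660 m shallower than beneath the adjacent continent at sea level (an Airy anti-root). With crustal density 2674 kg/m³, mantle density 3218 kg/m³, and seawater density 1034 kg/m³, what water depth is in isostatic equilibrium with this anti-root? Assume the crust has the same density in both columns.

2540 m

Replacing a thickness d of crust by seawater at the top must be balanced by replacing crust with mantle at the base: d (ρ_c − ρ_w) = a (ρ_m − ρ_c).
d = a (ρ_m − ρ_c)/(ρ_c − ρ_w) = 7660 m × 544/1640 = 2540 m.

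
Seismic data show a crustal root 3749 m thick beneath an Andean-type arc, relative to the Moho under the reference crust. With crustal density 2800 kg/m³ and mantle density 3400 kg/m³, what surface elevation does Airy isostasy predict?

Isostatic balance requires: ρ_c h = (ρ_m − ρ_c) r.
h = r (ρ_m − ρ_c) / ρ_c = 3749 m × (3400 − 2800) / 2800 = 803 m.

803 m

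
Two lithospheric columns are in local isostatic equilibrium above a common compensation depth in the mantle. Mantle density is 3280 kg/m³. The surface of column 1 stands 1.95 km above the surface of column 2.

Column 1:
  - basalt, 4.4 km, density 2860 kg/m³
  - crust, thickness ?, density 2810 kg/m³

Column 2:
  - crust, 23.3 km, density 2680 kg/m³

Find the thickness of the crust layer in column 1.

39.4 km

Take the compensation level at the base of the deeper column (depth z_c below the surface of column 1) and equate Σ ρ_i t_i down to z_c; mantle fills any gap and the z_c terms cancel.
Column 1: 4.4×2860 + x×2810 + (z_c − 4.4 − x)×3280
Column 2: 1.95×0 + 23.3×2680 + (z_c − 1.95 − 23.3)×3280
The z_c×3280 term appears on both sides and cancels. Collect the known terms of each column as K = Σ(ρt)_known − 3280 × (depth of known layers): K_1 = 12584 − 3280×4.4 = −1848; K_2 = 62444 − 3280×(1.95 + 23.3) = −20376.
Balance: K_1 − x×(3280 − 2810) = K_2, so x = (K_1 − K_2)/(3280 − 2810) = 18528/470 = 39.4 km.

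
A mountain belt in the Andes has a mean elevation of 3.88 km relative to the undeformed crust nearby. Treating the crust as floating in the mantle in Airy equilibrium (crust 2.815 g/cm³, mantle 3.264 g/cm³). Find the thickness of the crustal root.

24.3 km

Balancing pressure at the compensation depth: the weight of the topography is balanced by the buoyancy of the root, ρ_c h = (ρ_m − ρ_c) r.
r = h · ρ_c / (ρ_m − ρ_c) = 3.88 km × 2.815 / (3.264 − 2.815) = 24.3 km.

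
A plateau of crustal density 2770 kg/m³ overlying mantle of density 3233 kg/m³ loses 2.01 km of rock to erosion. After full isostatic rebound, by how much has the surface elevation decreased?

0.288 km

Rebound u = e ρ_c/ρ_m = 2.01 km × 2770/3233 = 1.722 km.
Net surface drop = e − u = 2.01 km − 1.722 km = e (ρ_m − ρ_c)/ρ_m = 0.288 km.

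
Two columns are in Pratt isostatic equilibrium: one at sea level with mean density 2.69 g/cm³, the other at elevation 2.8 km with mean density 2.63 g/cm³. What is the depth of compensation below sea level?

123 km

ρ_ref D = ρ (D + h) → D (ρ_ref − ρ) = ρ h.
D = ρ h/(ρ_ref − ρ) = 2.63 × 2.8 km/(2.69 − 2.63) = 123 km.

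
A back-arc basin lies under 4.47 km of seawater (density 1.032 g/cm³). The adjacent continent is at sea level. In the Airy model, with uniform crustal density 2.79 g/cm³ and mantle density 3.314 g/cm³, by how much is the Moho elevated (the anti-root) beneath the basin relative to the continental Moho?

15 km

By Archimedes' principle applied to the lithosphere: replacing crust with seawater at the top is compensated by replacing crust with mantle at the base: d (ρ_c − ρ_w) = a (ρ_m − ρ_c).
a = d (ρ_c − ρ_w)/(ρ_m − ρ_c) = 4.47 km × 1.758/0.524 = 15 km.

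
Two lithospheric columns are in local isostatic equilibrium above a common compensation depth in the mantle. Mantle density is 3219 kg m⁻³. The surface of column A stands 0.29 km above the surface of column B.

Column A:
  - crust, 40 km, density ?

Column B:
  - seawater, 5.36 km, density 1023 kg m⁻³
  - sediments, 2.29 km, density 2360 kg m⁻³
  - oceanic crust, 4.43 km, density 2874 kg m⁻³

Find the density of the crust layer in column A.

Take the compensation level at the base of the deeper column (depth z_c below the surface of column A) and equate Σ ρ_i t_i down to z_c; mantle fills any gap and the z_c terms cancel.
Column A: 40×ρ + (z_c − 40)×3219
Column B: 0.29×0 + 5.36×1023 + 2.29×2360 + 4.43×2874 + (z_c − 0.29 − 12.08)×3219
The z_c×3219 term appears on both sides and cancels. Collect the known terms of each column as K = Σ(ρt)_known − 3219 × (depth of known layers): K_A = 0 − 3219×40 = −128760; K_B = 23619.5 − 3219×(0.29 + 12.08) = −16199.53.
Balance: K_A + 40×ρ = K_B, so ρ = (K_B − K_A)/40 = 112560/40 = 2810 kg m⁻³.

2810 kg m⁻³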